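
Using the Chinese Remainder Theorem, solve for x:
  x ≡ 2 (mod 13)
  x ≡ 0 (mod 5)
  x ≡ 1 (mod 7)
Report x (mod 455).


Moduli 13, 5, 7 are pairwise coprime; by CRT there is a unique solution modulo M = 13 · 5 · 7 = 455.
Solve pairwise, accumulating the modulus:
  Start with x ≡ 2 (mod 13).
  Combine with x ≡ 0 (mod 5): since gcd(13, 5) = 1, we get a unique residue mod 65.
    Write x = 2 + 13·t and substitute into x ≡ 0 (mod 5): 13·t ≡ 0 − 2 = -2 (mod 5).
    Reduce coefficients mod 5: 3·t ≡ 3 (mod 5).
    The inverse of 3 mod 5 is 2 (since 3·2 = 6 = 1·5 + 1), so t ≡ 2·3 = 6 ≡ 1 (mod 5).
    Then x = 2 + 13·1 = 15, valid modulo lcm(13, 5) = 65: x ≡ 15 (mod 65).
  Combine with x ≡ 1 (mod 7): since gcd(65, 7) = 1, we get a unique residue mod 455.
    Write x = 15 + 65·t and substitute into x ≡ 1 (mod 7): 65·t ≡ 1 − 15 = -14 (mod 7).
    Reduce coefficients mod 7: 2·t ≡ 0 (mod 7).
    The inverse of 2 mod 7 is 4 (since 2·4 = 8 = 1·7 + 1), so t ≡ 4·0 = 0 ≡ 0 (mod 7).
    Then x = 15 + 65·0 = 15, valid modulo lcm(65, 7) = 455: x ≡ 15 (mod 455).
Verify: 15 mod 13 = 2 ✓, 15 mod 5 = 0 ✓, 15 mod 7 = 1 ✓.

x ≡ 15 (mod 455).


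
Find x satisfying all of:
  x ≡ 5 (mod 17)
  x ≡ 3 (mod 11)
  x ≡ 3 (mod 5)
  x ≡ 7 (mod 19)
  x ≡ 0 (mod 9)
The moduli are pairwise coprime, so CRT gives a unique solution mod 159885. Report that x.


Product of moduli M = 17 · 11 · 5 · 19 · 9 = 159885.
Merge one congruence at a time:
  Start: x ≡ 5 (mod 17).
  Combine with x ≡ 3 (mod 11); new modulus lcm = 187.
    Write x = 5 + 17·t and substitute into x ≡ 3 (mod 11): 17·t ≡ 3 − 5 = -2 (mod 11).
    Reduce coefficients mod 11: 6·t ≡ 9 (mod 11).
    The inverse of 6 mod 11 is 2 (since 6·2 = 12 = 1·11 + 1), so t ≡ 2·9 = 18 ≡ 7 (mod 11).
    Then x = 5 + 17·7 = 124, valid modulo lcm(17, 11) = 187: x ≡ 124 (mod 187).
  Combine with x ≡ 3 (mod 5); new modulus lcm = 935.
    Write x = 124 + 187·t and substitute into x ≡ 3 (mod 5): 187·t ≡ 3 − 124 = -121 (mod 5).
    Reduce coefficients mod 5: 2·t ≡ 4 (mod 5).
    The inverse of 2 mod 5 is 3 (since 2·3 = 6 = 1·5 + 1), so t ≡ 3·4 = 12 ≡ 2 (mod 5).
    Then x = 124 + 187·2 = 498, valid modulo lcm(187, 5) = 935: x ≡ 498 (mod 935).
  Combine with x ≡ 7 (mod 19); new modulus lcm = 17765.
    Write x = 498 + 935·t and substitute into x ≡ 7 (mod 19): 935·t ≡ 7 − 498 = -491 (mod 19).
    Reduce coefficients mod 19: 4·t ≡ 3 (mod 19).
    The inverse of 4 mod 19 is 5 (since 4·5 = 20 = 1·19 + 1), so t ≡ 5·3 = 15 ≡ 15 (mod 19).
    Then x = 498 + 935·15 = 14523, valid modulo lcm(935, 19) = 17765: x ≡ 14523 (mod 17765).
  Combine with x ≡ 0 (mod 9); new modulus lcm = 159885.
    Write x = 14523 + 17765·t and substitute into x ≡ 0 (mod 9): 17765·t ≡ 0 − 14523 = -14523 (mod 9).
    Reduce coefficients mod 9: 8·t ≡ 3 (mod 9).
    The inverse of 8 mod 9 is 8 (since 8·8 = 64 = 7·9 + 1), so t ≡ 8·3 = 24 ≡ 6 (mod 9).
    Then x = 14523 + 17765·6 = 121113, valid modulo lcm(17765, 9) = 159885: x ≡ 121113 (mod 159885).
Verify against each original: 121113 mod 17 = 5, 121113 mod 11 = 3, 121113 mod 5 = 3, 121113 mod 19 = 7, 121113 mod 9 = 0.

x ≡ 121113 (mod 159885).


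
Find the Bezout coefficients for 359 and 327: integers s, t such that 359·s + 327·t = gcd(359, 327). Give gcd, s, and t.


Euclidean algorithm on (359, 327) — divide until remainder is 0:
  359 = 1 · 327 + 32
  327 = 10 · 32 + 7
  32 = 4 · 7 + 4
  7 = 1 · 4 + 3
  4 = 1 · 3 + 1
  3 = 3 · 1 + 0
gcd(359, 327) = 1.
Track Bezout coefficients alongside the remainders: start with r₀ = 359 = a·1 + b·0 (s = 1, t = 0) and r₁ = 327 = a·0 + b·1 (s = 0, t = 1); each new remainder r_{k+1} = r_{k-1} − q_k·r_k inherits s_{k+1} = s_{k-1} − q_k·s_k, t_{k+1} = t_{k-1} − q_k·t_k, so r_k = a·s_k + b·t_k at every step:
  q = 1: r = 32, s = 1 − 1·0 = 1, t = 0 − 1·1 = -1  (check: 359·1 + 327·(-1) = 32)
  q = 10: r = 7, s = 0 − 10·1 = -10, t = 1 − 10·(-1) = 11  (check: 359·(-10) + 327·11 = 7)
  q = 4: r = 4, s = 1 − 4·(-10) = 41, t = -1 − 4·11 = -45  (check: 359·41 + 327·(-45) = 4)
  q = 1: r = 3, s = -10 − 1·41 = -51, t = 11 − 1·(-45) = 56  (check: 359·(-51) + 327·56 = 3)
  q = 1: r = 1, s = 41 − 1·(-51) = 92, t = -45 − 1·56 = -101  (check: 359·92 + 327·(-101) = 1)
The row with r = 1 (the gcd) gives the Bezout coefficients s = 92, t = -101.
Result: 359 · (92) + 327 · (-101) = 1.

gcd(359, 327) = 1; s = 92, t = -101 (check: 359·92 + 327·(-101) = 1).


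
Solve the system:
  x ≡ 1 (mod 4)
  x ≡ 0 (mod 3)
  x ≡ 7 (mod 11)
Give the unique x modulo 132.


Moduli 4, 3, 11 are pairwise coprime; by CRT there is a unique solution modulo M = 4 · 3 · 11 = 132.
Solve pairwise, accumulating the modulus:
  Start with x ≡ 1 (mod 4).
  Combine with x ≡ 0 (mod 3): since gcd(4, 3) = 1, we get a unique residue mod 12.
    Write x = 1 + 4·t and substitute into x ≡ 0 (mod 3): 4·t ≡ 0 − 1 = -1 (mod 3).
    Reduce coefficients mod 3: 1·t ≡ 2 (mod 3).
    So t ≡ 2 (mod 3).
    Then x = 1 + 4·2 = 9, valid modulo lcm(4, 3) = 12: x ≡ 9 (mod 12).
  Combine with x ≡ 7 (mod 11): since gcd(12, 11) = 1, we get a unique residue mod 132.
    Write x = 9 + 12·t and substitute into x ≡ 7 (mod 11): 12·t ≡ 7 − 9 = -2 (mod 11).
    Reduce coefficients mod 11: 1·t ≡ 9 (mod 11).
    So t ≡ 9 (mod 11).
    Then x = 9 + 12·9 = 117, valid modulo lcm(12, 11) = 132: x ≡ 117 (mod 132).
Verify: 117 mod 4 = 1 ✓, 117 mod 3 = 0 ✓, 117 mod 11 = 7 ✓.

x ≡ 117 (mod 132).


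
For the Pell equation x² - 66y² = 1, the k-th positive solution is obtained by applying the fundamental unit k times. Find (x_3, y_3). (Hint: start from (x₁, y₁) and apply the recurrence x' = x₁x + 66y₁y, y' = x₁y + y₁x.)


Step 1: Find the fundamental solution (x₁, y₁) of x² - 66y² = 1.
  Expand √66 as a continued fraction. a₀ = ⌊√66⌋ = 8; iterate m_{k+1} = d_k·a_k − m_k, d_{k+1} = (66 − m_{k+1}²)/d_k, a_{k+1} = ⌊(a₀ + m_{k+1})/d_{k+1}⌋ (starting m₀ = 0, d₀ = 1), with convergents p_k = a_k·p_{k-1} + p_{k-2}, q_k = a_k·q_{k-1} + q_{k-2} (p₋₁ = 1, q₋₁ = 0):
  k = 0: a₀ = 8; p₀/q₀ = 8/1; p₀² − 66·q₀² = 64 − 66 = -2.
  k = 1: m = 8, d = 2, a = ⌊(8 + 8)/2⌋ = 8; p/q = (8·8 + 1)/(8·1 + 0) = 65/8; p² − 66·q² = 4225 − 4224 = 1.
  The first convergent with p² − 66·q² = 1 gives the fundamental solution (x₁, y₁) = (65, 8).
Step 2: Apply the recurrence (x_{n+1}, y_{n+1}) = (x₁x_n + 66y₁y_n, x₁y_n + y₁x_n) repeatedly.
  From (x_1, y_1) = (65, 8): x_2 = 65·65 + 66·8·8 = 8449; y_2 = 65·8 + 8·65 = 1040.
  From (x_2, y_2) = (8449, 1040): x_3 = 65·8449 + 66·8·1040 = 1098305; y_3 = 65·1040 + 8·8449 = 135192.
Step 3: Verify x_3² - 66·y_3² = 1206273873025 - 1206273873024 = 1 (should be 1). ✓

(x_1, y_1) = (65, 8); (x_3, y_3) = (1098305, 135192).


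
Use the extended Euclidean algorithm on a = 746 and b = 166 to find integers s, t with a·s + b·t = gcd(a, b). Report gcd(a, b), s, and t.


Euclidean algorithm on (746, 166) — divide until remainder is 0:
  746 = 4 · 166 + 82
  166 = 2 · 82 + 2
  82 = 41 · 2 + 0
gcd(746, 166) = 2.
Track Bezout coefficients alongside the remainders: start with r₀ = 746 = a·1 + b·0 (s = 1, t = 0) and r₁ = 166 = a·0 + b·1 (s = 0, t = 1); each new remainder r_{k+1} = r_{k-1} − q_k·r_k inherits s_{k+1} = s_{k-1} − q_k·s_k, t_{k+1} = t_{k-1} − q_k·t_k, so r_k = a·s_k + b·t_k at every step:
  q = 4: r = 82, s = 1 − 4·0 = 1, t = 0 − 4·1 = -4  (check: 746·1 + 166·(-4) = 82)
  q = 2: r = 2, s = 0 − 2·1 = -2, t = 1 − 2·(-4) = 9  (check: 746·(-2) + 166·9 = 2)
The row with r = 2 (the gcd) gives the Bezout coefficients s = -2, t = 9.
Result: 746 · (-2) + 166 · (9) = 2.

gcd(746, 166) = 2; s = -2, t = 9 (check: 746·(-2) + 166·9 = 2).


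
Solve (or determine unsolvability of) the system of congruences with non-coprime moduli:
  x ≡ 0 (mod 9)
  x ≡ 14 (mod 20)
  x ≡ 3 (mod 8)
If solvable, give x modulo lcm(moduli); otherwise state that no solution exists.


Moduli 9, 20, 8 are not pairwise coprime, so CRT works modulo lcm(m_i) when all pairwise compatibility conditions hold.
Pairwise compatibility: gcd(m_i, m_j) must divide a_i - a_j for every pair.
Merge one congruence at a time:
  Start: x ≡ 0 (mod 9).
  Combine with x ≡ 14 (mod 20): gcd(9, 20) = 1; 14 - 0 = 14, which IS divisible by 1, so compatible.
    Write x = 0 + 9·t and substitute into x ≡ 14 (mod 20): 9·t ≡ 14 − 0 = 14 (mod 20).
    The inverse of 9 mod 20 is 9 (since 9·9 = 81 = 4·20 + 1), so t ≡ 9·14 = 126 ≡ 6 (mod 20).
    Then x = 0 + 9·6 = 54, valid modulo lcm(9, 20) = 180: x ≡ 54 (mod 180).
  Combine with x ≡ 3 (mod 8): gcd(180, 8) = 4, and 3 - 54 = -51 is NOT divisible by 4.
    ⇒ system is inconsistent (no integer solution).

No solution (the system is inconsistent).


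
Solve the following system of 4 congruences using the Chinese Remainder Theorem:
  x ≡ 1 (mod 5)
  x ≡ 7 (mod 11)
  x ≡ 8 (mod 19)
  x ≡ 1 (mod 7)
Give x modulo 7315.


Product of moduli M = 5 · 11 · 19 · 7 = 7315.
Merge one congruence at a time:
  Start: x ≡ 1 (mod 5).
  Combine with x ≡ 7 (mod 11); new modulus lcm = 55.
    Write x = 1 + 5·t and substitute into x ≡ 7 (mod 11): 5·t ≡ 7 − 1 = 6 (mod 11).
    The inverse of 5 mod 11 is 9 (since 5·9 = 45 = 4·11 + 1), so t ≡ 9·6 = 54 ≡ 10 (mod 11).
    Then x = 1 + 5·10 = 51, valid modulo lcm(5, 11) = 55: x ≡ 51 (mod 55).
  Combine with x ≡ 8 (mod 19); new modulus lcm = 1045.
    Write x = 51 + 55·t and substitute into x ≡ 8 (mod 19): 55·t ≡ 8 − 51 = -43 (mod 19).
    Reduce coefficients mod 19: 17·t ≡ 14 (mod 19).
    The inverse of 17 mod 19 is 9 (since 17·9 = 153 = 8·19 + 1), so t ≡ 9·14 = 126 ≡ 12 (mod 19).
    Then x = 51 + 55·12 = 711, valid modulo lcm(55, 19) = 1045: x ≡ 711 (mod 1045).
  Combine with x ≡ 1 (mod 7); new modulus lcm = 7315.
    Write x = 711 + 1045·t and substitute into x ≡ 1 (mod 7): 1045·t ≡ 1 − 711 = -710 (mod 7).
    Reduce coefficients mod 7: 2·t ≡ 4 (mod 7).
    The inverse of 2 mod 7 is 4 (since 2·4 = 8 = 1·7 + 1), so t ≡ 4·4 = 16 ≡ 2 (mod 7).
    Then x = 711 + 1045·2 = 2801, valid modulo lcm(1045, 7) = 7315: x ≡ 2801 (mod 7315).
Verify against each original: 2801 mod 5 = 1, 2801 mod 11 = 7, 2801 mod 19 = 8, 2801 mod 7 = 1.

x ≡ 2801 (mod 7315).


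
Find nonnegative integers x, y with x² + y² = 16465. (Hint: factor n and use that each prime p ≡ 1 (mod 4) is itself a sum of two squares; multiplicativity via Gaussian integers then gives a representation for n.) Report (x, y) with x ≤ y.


Step 1: Factor n = 16465 = 5 · 37 · 89.
Step 2: Check the mod-4 condition on each prime factor: 5 ≡ 1 (mod 4), exponent 1; 37 ≡ 1 (mod 4), exponent 1; 89 ≡ 1 (mod 4), exponent 1.
All primes ≡ 3 (mod 4) appear to even exponent (or don't appear), so by the two-squares theorem n IS expressible as a sum of two squares.
Step 3: Build a representation. Here n = 5 · 37 · 89 is a product of primes ≡ 1 (mod 4). Each prime p ≡ 1 (mod 4) is itself a sum of two squares; find a² by testing p − a² for a perfect square:
  5: 5 − 1² = 4 = 2² ⇒ 5 = 1² + 2².
  37: 37 − 1² = 36 = 6² ⇒ 37 = 1² + 6².
  89: 89 − 1² = 88, 89 − 2² = 85, 89 − 3² = 80, 89 − 4² = 73, 89 − 5² = 64 = 8² ⇒ 89 = 5² + 8².
  Combine using the Brahmagupta–Fibonacci identity (a² + b²)(c² + d²) = (ac − bd)² + (ad + bc)² = (ac + bd)² + (ad − bc)²:
  5 · 37 = 185: from (1² + 2²)(1² + 6²), take (1·1 − 2·6, 1·6 + 2·1) = (1 − 12, 6 + 2) = (-11, 8); dropping signs (only squares matter) gives (11, 8); check 11² + 8² = 121 + 64 = 185 ✓.
  185 · 89 = 16465: from (11² + 8²)(5² + 8²), take (11·5 − 8·8, 11·8 + 8·5) = (55 − 64, 88 + 40) = (-9, 128); dropping signs (only squares matter) gives (9, 128); check 9² + 128² = 81 + 16384 = 16465 ✓.
Step 4: Order so x ≤ y and verify: 9² + 128² = 81 + 16384 = 16465 = n. ✓

n = 16465 = 9² + 128² (one valid representation with x ≤ y).


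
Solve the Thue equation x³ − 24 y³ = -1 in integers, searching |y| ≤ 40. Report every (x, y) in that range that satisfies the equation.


The equation is x³ - 24y³ = -1. For fixed y, x³ = 24·y³ − 1, so a solution requires the RHS to be a perfect cube.
Strategy: iterate y from -40 to 40, compute RHS = 24·y³ − 1, and check whether it is a (positive or negative) perfect cube.
Check small values of y:
  y = 0: RHS = -1 = (-1)³ ⇒ x = -1 works.
  y = 1: RHS = 23 is not a perfect cube.
  y = -1: RHS = -25 is not a perfect cube.
  y = 2: RHS = 191 is not a perfect cube.
  y = -2: RHS = -193 is not a perfect cube.
  y = 3: RHS = 647 is not a perfect cube.
  y = -3: RHS = -649 is not a perfect cube.
Continuing the search up to |y| = 40 finds no further solutions beyond those listed.
Collected solutions: (-1, 0).

Solutions (with |y| ≤ 40): (-1, 0).


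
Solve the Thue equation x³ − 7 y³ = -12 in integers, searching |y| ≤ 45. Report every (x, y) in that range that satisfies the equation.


The equation is x³ - 7y³ = -12. For fixed y, x³ = 7·y³ − 12, so a solution requires the RHS to be a perfect cube.
Strategy: iterate y from -45 to 45, compute RHS = 7·y³ − 12, and check whether it is a (positive or negative) perfect cube.
Check small values of y:
  y = 0: RHS = -12 is not a perfect cube.
  y = 1: RHS = -5 is not a perfect cube.
  y = -1: RHS = -19 is not a perfect cube.
  y = 2: RHS = 44 is not a perfect cube.
  y = -2: RHS = -68 is not a perfect cube.
  y = 3: RHS = 177 is not a perfect cube.
  y = -3: RHS = -201 is not a perfect cube.
Continuing the search up to |y| = 45 finds no solutions either.
No (x, y) in the scanned range satisfies the equation.

No integer solutions with |y| ≤ 45.


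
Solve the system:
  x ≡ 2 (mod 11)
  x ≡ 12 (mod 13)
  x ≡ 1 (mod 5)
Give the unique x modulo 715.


Moduli 11, 13, 5 are pairwise coprime; by CRT there is a unique solution modulo M = 11 · 13 · 5 = 715.
Solve pairwise, accumulating the modulus:
  Start with x ≡ 2 (mod 11).
  Combine with x ≡ 12 (mod 13): since gcd(11, 13) = 1, we get a unique residue mod 143.
    Write x = 2 + 11·t and substitute into x ≡ 12 (mod 13): 11·t ≡ 12 − 2 = 10 (mod 13).
    The inverse of 11 mod 13 is 6 (since 11·6 = 66 = 5·13 + 1), so t ≡ 6·10 = 60 ≡ 8 (mod 13).
    Then x = 2 + 11·8 = 90, valid modulo lcm(11, 13) = 143: x ≡ 90 (mod 143).
  Combine with x ≡ 1 (mod 5): since gcd(143, 5) = 1, we get a unique residue mod 715.
    Write x = 90 + 143·t and substitute into x ≡ 1 (mod 5): 143·t ≡ 1 − 90 = -89 (mod 5).
    Reduce coefficients mod 5: 3·t ≡ 1 (mod 5).
    The inverse of 3 mod 5 is 2 (since 3·2 = 6 = 1·5 + 1), so t ≡ 2·1 = 2 ≡ 2 (mod 5).
    Then x = 90 + 143·2 = 376, valid modulo lcm(143, 5) = 715: x ≡ 376 (mod 715).
Verify: 376 mod 11 = 2 ✓, 376 mod 13 = 12 ✓, 376 mod 5 = 1 ✓.

x ≡ 376 (mod 715).


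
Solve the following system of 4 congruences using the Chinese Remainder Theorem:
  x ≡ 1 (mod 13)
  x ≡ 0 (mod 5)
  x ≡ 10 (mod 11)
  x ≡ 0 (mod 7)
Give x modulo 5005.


Product of moduli M = 13 · 5 · 11 · 7 = 5005.
Merge one congruence at a time:
  Start: x ≡ 1 (mod 13).
  Combine with x ≡ 0 (mod 5); new modulus lcm = 65.
    Write x = 1 + 13·t and substitute into x ≡ 0 (mod 5): 13·t ≡ 0 − 1 = -1 (mod 5).
    Reduce coefficients mod 5: 3·t ≡ 4 (mod 5).
    The inverse of 3 mod 5 is 2 (since 3·2 = 6 = 1·5 + 1), so t ≡ 2·4 = 8 ≡ 3 (mod 5).
    Then x = 1 + 13·3 = 40, valid modulo lcm(13, 5) = 65: x ≡ 40 (mod 65).
  Combine with x ≡ 10 (mod 11); new modulus lcm = 715.
    Write x = 40 + 65·t and substitute into x ≡ 10 (mod 11): 65·t ≡ 10 − 40 = -30 (mod 11).
    Reduce coefficients mod 11: 10·t ≡ 3 (mod 11).
    The inverse of 10 mod 11 is 10 (since 10·10 = 100 = 9·11 + 1), so t ≡ 10·3 = 30 ≡ 8 (mod 11).
    Then x = 40 + 65·8 = 560, valid modulo lcm(65, 11) = 715: x ≡ 560 (mod 715).
  Combine with x ≡ 0 (mod 7); new modulus lcm = 5005.
    Write x = 560 + 715·t and substitute into x ≡ 0 (mod 7): 715·t ≡ 0 − 560 = -560 (mod 7).
    Reduce coefficients mod 7: 1·t ≡ 0 (mod 7).
    So t ≡ 0 (mod 7).
    Then x = 560 + 715·0 = 560, valid modulo lcm(715, 7) = 5005: x ≡ 560 (mod 5005).
Verify against each original: 560 mod 13 = 1, 560 mod 5 = 0, 560 mod 11 = 10, 560 mod 7 = 0.

x ≡ 560 (mod 5005).


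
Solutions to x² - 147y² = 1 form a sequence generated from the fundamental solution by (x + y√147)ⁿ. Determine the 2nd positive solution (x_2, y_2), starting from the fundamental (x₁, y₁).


Step 1: Find the fundamental solution (x₁, y₁) of x² - 147y² = 1.
  Expand √147 as a continued fraction. a₀ = ⌊√147⌋ = 12; iterate m_{k+1} = d_k·a_k − m_k, d_{k+1} = (147 − m_{k+1}²)/d_k, a_{k+1} = ⌊(a₀ + m_{k+1})/d_{k+1}⌋ (starting m₀ = 0, d₀ = 1), with convergents p_k = a_k·p_{k-1} + p_{k-2}, q_k = a_k·q_{k-1} + q_{k-2} (p₋₁ = 1, q₋₁ = 0):
  k = 0: a₀ = 12; p₀/q₀ = 12/1; p₀² − 147·q₀² = 144 − 147 = -3.
  k = 1: m = 12, d = 3, a = ⌊(12 + 12)/3⌋ = 8; p/q = (8·12 + 1)/(8·1 + 0) = 97/8; p² − 147·q² = 9409 − 9408 = 1.
  The first convergent with p² − 147·q² = 1 gives the fundamental solution (x₁, y₁) = (97, 8).
Step 2: Apply the recurrence (x_{n+1}, y_{n+1}) = (x₁x_n + 147y₁y_n, x₁y_n + y₁x_n) repeatedly.
  From (x_1, y_1) = (97, 8): x_2 = 97·97 + 147·8·8 = 18817; y_2 = 97·8 + 8·97 = 1552.
Step 3: Verify x_2² - 147·y_2² = 354079489 - 354079488 = 1 (should be 1). ✓

(x_1, y_1) = (97, 8); (x_2, y_2) = (18817, 1552).


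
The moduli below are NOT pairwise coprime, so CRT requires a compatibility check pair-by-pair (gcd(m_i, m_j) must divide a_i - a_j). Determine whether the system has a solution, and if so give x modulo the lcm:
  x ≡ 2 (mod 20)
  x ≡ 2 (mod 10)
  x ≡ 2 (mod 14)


Moduli 20, 10, 14 are not pairwise coprime, so CRT works modulo lcm(m_i) when all pairwise compatibility conditions hold.
Pairwise compatibility: gcd(m_i, m_j) must divide a_i - a_j for every pair.
Merge one congruence at a time:
  Start: x ≡ 2 (mod 20).
  Combine with x ≡ 2 (mod 10): gcd(20, 10) = 10; 2 - 2 = 0, which IS divisible by 10, so compatible.
    Write x = 2 + 20·t and substitute into x ≡ 2 (mod 10): 20·t ≡ 2 − 2 = 0 (mod 10).
    Divide the congruence (and modulus) by g = 10: 2·t ≡ 0 (mod 1).
    Modulo 1 every t works; take t = 0.
    Then x = 2 + 20·0 = 2, valid modulo lcm(20, 10) = 20: x ≡ 2 (mod 20).
  Combine with x ≡ 2 (mod 14): gcd(20, 14) = 2; 2 - 2 = 0, which IS divisible by 2, so compatible.
    Write x = 2 + 20·t and substitute into x ≡ 2 (mod 14): 20·t ≡ 2 − 2 = 0 (mod 14).
    Divide the congruence (and modulus) by g = 2: 10·t ≡ 0 (mod 7).
    Reduce coefficients mod 7: 3·t ≡ 0 (mod 7).
    The inverse of 3 mod 7 is 5 (since 3·5 = 15 = 2·7 + 1), so t ≡ 5·0 = 0 ≡ 0 (mod 7).
    Then x = 2 + 20·0 = 2, valid modulo lcm(20, 14) = 140: x ≡ 2 (mod 140).
Verify: 2 mod 20 = 2, 2 mod 10 = 2, 2 mod 14 = 2.

x ≡ 2 (mod 140).


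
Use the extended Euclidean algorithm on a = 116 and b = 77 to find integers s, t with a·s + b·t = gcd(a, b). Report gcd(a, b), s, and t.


Euclidean algorithm on (116, 77) — divide until remainder is 0:
  116 = 1 · 77 + 39
  77 = 1 · 39 + 38
  39 = 1 · 38 + 1
  38 = 38 · 1 + 0
gcd(116, 77) = 1.
Track Bezout coefficients alongside the remainders: start with r₀ = 116 = a·1 + b·0 (s = 1, t = 0) and r₁ = 77 = a·0 + b·1 (s = 0, t = 1); each new remainder r_{k+1} = r_{k-1} − q_k·r_k inherits s_{k+1} = s_{k-1} − q_k·s_k, t_{k+1} = t_{k-1} − q_k·t_k, so r_k = a·s_k + b·t_k at every step:
  q = 1: r = 39, s = 1 − 1·0 = 1, t = 0 − 1·1 = -1  (check: 116·1 + 77·(-1) = 39)
  q = 1: r = 38, s = 0 − 1·1 = -1, t = 1 − 1·(-1) = 2  (check: 116·(-1) + 77·2 = 38)
  q = 1: r = 1, s = 1 − 1·(-1) = 2, t = -1 − 1·2 = -3  (check: 116·2 + 77·(-3) = 1)
The row with r = 1 (the gcd) gives the Bezout coefficients s = 2, t = -3.
Result: 116 · (2) + 77 · (-3) = 1.

gcd(116, 77) = 1; s = 2, t = -3 (check: 116·2 + 77·(-3) = 1).


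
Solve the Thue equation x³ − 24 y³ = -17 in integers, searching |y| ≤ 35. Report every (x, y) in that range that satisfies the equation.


The equation is x³ - 24y³ = -17. For fixed y, x³ = 24·y³ − 17, so a solution requires the RHS to be a perfect cube.
Strategy: iterate y from -35 to 35, compute RHS = 24·y³ − 17, and check whether it is a (positive or negative) perfect cube.
Check small values of y:
  y = 0: RHS = -17 is not a perfect cube.
  y = 1: RHS = 7 is not a perfect cube.
  y = -1: RHS = -41 is not a perfect cube.
  y = 2: RHS = 175 is not a perfect cube.
  y = -2: RHS = -209 is not a perfect cube.
  y = 3: RHS = 631 is not a perfect cube.
  y = -3: RHS = -665 is not a perfect cube.
Continuing the search up to |y| = 35 finds no solutions either.
No (x, y) in the scanned range satisfies the equation.

No integer solutions with |y| ≤ 35.


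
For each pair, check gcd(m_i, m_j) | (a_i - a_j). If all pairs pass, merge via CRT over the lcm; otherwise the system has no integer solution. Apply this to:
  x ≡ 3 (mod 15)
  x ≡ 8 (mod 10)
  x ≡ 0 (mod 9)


Moduli 15, 10, 9 are not pairwise coprime, so CRT works modulo lcm(m_i) when all pairwise compatibility conditions hold.
Pairwise compatibility: gcd(m_i, m_j) must divide a_i - a_j for every pair.
Merge one congruence at a time:
  Start: x ≡ 3 (mod 15).
  Combine with x ≡ 8 (mod 10): gcd(15, 10) = 5; 8 - 3 = 5, which IS divisible by 5, so compatible.
    Write x = 3 + 15·t and substitute into x ≡ 8 (mod 10): 15·t ≡ 8 − 3 = 5 (mod 10).
    Divide the congruence (and modulus) by g = 5: 3·t ≡ 1 (mod 2).
    Reduce coefficients mod 2: 1·t ≡ 1 (mod 2).
    So t ≡ 1 (mod 2).
    Then x = 3 + 15·1 = 18, valid modulo lcm(15, 10) = 30: x ≡ 18 (mod 30).
  Combine with x ≡ 0 (mod 9): gcd(30, 9) = 3; 0 - 18 = -18, which IS divisible by 3, so compatible.
    Write x = 18 + 30·t and substitute into x ≡ 0 (mod 9): 30·t ≡ 0 − 18 = -18 (mod 9).
    Divide the congruence (and modulus) by g = 3: 10·t ≡ -6 (mod 3).
    Reduce coefficients mod 3: 1·t ≡ 0 (mod 3).
    So t ≡ 0 (mod 3).
    Then x = 18 + 30·0 = 18, valid modulo lcm(30, 9) = 90: x ≡ 18 (mod 90).
Verify: 18 mod 15 = 3, 18 mod 10 = 8, 18 mod 9 = 0.

x ≡ 18 (mod 90).


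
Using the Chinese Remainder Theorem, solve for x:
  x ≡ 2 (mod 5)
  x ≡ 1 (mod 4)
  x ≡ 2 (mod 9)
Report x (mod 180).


Moduli 5, 4, 9 are pairwise coprime; by CRT there is a unique solution modulo M = 5 · 4 · 9 = 180.
Solve pairwise, accumulating the modulus:
  Start with x ≡ 2 (mod 5).
  Combine with x ≡ 1 (mod 4): since gcd(5, 4) = 1, we get a unique residue mod 20.
    Write x = 2 + 5·t and substitute into x ≡ 1 (mod 4): 5·t ≡ 1 − 2 = -1 (mod 4).
    Reduce coefficients mod 4: 1·t ≡ 3 (mod 4).
    So t ≡ 3 (mod 4).
    Then x = 2 + 5·3 = 17, valid modulo lcm(5, 4) = 20: x ≡ 17 (mod 20).
  Combine with x ≡ 2 (mod 9): since gcd(20, 9) = 1, we get a unique residue mod 180.
    Write x = 17 + 20·t and substitute into x ≡ 2 (mod 9): 20·t ≡ 2 − 17 = -15 (mod 9).
    Reduce coefficients mod 9: 2·t ≡ 3 (mod 9).
    The inverse of 2 mod 9 is 5 (since 2·5 = 10 = 1·9 + 1), so t ≡ 5·3 = 15 ≡ 6 (mod 9).
    Then x = 17 + 20·6 = 137, valid modulo lcm(20, 9) = 180: x ≡ 137 (mod 180).
Verify: 137 mod 5 = 2 ✓, 137 mod 4 = 1 ✓, 137 mod 9 = 2 ✓.

x ≡ 137 (mod 180).


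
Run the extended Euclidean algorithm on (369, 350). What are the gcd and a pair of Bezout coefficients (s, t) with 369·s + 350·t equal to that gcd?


Euclidean algorithm on (369, 350) — divide until remainder is 0:
  369 = 1 · 350 + 19
  350 = 18 · 19 + 8
  19 = 2 · 8 + 3
  8 = 2 · 3 + 2
  3 = 1 · 2 + 1
  2 = 2 · 1 + 0
gcd(369, 350) = 1.
Track Bezout coefficients alongside the remainders: start with r₀ = 369 = a·1 + b·0 (s = 1, t = 0) and r₁ = 350 = a·0 + b·1 (s = 0, t = 1); each new remainder r_{k+1} = r_{k-1} − q_k·r_k inherits s_{k+1} = s_{k-1} − q_k·s_k, t_{k+1} = t_{k-1} − q_k·t_k, so r_k = a·s_k + b·t_k at every step:
  q = 1: r = 19, s = 1 − 1·0 = 1, t = 0 − 1·1 = -1  (check: 369·1 + 350·(-1) = 19)
  q = 18: r = 8, s = 0 − 18·1 = -18, t = 1 − 18·(-1) = 19  (check: 369·(-18) + 350·19 = 8)
  q = 2: r = 3, s = 1 − 2·(-18) = 37, t = -1 − 2·19 = -39  (check: 369·37 + 350·(-39) = 3)
  q = 2: r = 2, s = -18 − 2·37 = -92, t = 19 − 2·(-39) = 97  (check: 369·(-92) + 350·97 = 2)
  q = 1: r = 1, s = 37 − 1·(-92) = 129, t = -39 − 1·97 = -136  (check: 369·129 + 350·(-136) = 1)
The row with r = 1 (the gcd) gives the Bezout coefficients s = 129, t = -136.
Result: 369 · (129) + 350 · (-136) = 1.

gcd(369, 350) = 1; s = 129, t = -136 (check: 369·129 + 350·(-136) = 1).


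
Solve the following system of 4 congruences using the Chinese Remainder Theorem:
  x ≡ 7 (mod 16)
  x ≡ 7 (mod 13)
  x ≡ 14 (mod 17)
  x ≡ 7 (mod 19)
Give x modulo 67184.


Product of moduli M = 16 · 13 · 17 · 19 = 67184.
Merge one congruence at a time:
  Start: x ≡ 7 (mod 16).
  Combine with x ≡ 7 (mod 13); new modulus lcm = 208.
    Write x = 7 + 16·t and substitute into x ≡ 7 (mod 13): 16·t ≡ 7 − 7 = 0 (mod 13).
    Reduce coefficients mod 13: 3·t ≡ 0 (mod 13).
    The inverse of 3 mod 13 is 9 (since 3·9 = 27 = 2·13 + 1), so t ≡ 9·0 = 0 ≡ 0 (mod 13).
    Then x = 7 + 16·0 = 7, valid modulo lcm(16, 13) = 208: x ≡ 7 (mod 208).
  Combine with x ≡ 14 (mod 17); new modulus lcm = 3536.
    Write x = 7 + 208·t and substitute into x ≡ 14 (mod 17): 208·t ≡ 14 − 7 = 7 (mod 17).
    Reduce coefficients mod 17: 4·t ≡ 7 (mod 17).
    The inverse of 4 mod 17 is 13 (since 4·13 = 52 = 3·17 + 1), so t ≡ 13·7 = 91 ≡ 6 (mod 17).
    Then x = 7 + 208·6 = 1255, valid modulo lcm(208, 17) = 3536: x ≡ 1255 (mod 3536).
  Combine with x ≡ 7 (mod 19); new modulus lcm = 67184.
    Write x = 1255 + 3536·t and substitute into x ≡ 7 (mod 19): 3536·t ≡ 7 − 1255 = -1248 (mod 19).
    Reduce coefficients mod 19: 2·t ≡ 6 (mod 19).
    The inverse of 2 mod 19 is 10 (since 2·10 = 20 = 1·19 + 1), so t ≡ 10·6 = 60 ≡ 3 (mod 19).
    Then x = 1255 + 3536·3 = 11863, valid modulo lcm(3536, 19) = 67184: x ≡ 11863 (mod 67184).
Verify against each original: 11863 mod 16 = 7, 11863 mod 13 = 7, 11863 mod 17 = 14, 11863 mod 19 = 7.

x ≡ 11863 (mod 67184).


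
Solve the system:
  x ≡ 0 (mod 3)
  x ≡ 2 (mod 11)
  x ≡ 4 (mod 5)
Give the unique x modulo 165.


Moduli 3, 11, 5 are pairwise coprime; by CRT there is a unique solution modulo M = 3 · 11 · 5 = 165.
Solve pairwise, accumulating the modulus:
  Start with x ≡ 0 (mod 3).
  Combine with x ≡ 2 (mod 11): since gcd(3, 11) = 1, we get a unique residue mod 33.
    Write x = 0 + 3·t and substitute into x ≡ 2 (mod 11): 3·t ≡ 2 − 0 = 2 (mod 11).
    The inverse of 3 mod 11 is 4 (since 3·4 = 12 = 1·11 + 1), so t ≡ 4·2 = 8 ≡ 8 (mod 11).
    Then x = 0 + 3·8 = 24, valid modulo lcm(3, 11) = 33: x ≡ 24 (mod 33).
  Combine with x ≡ 4 (mod 5): since gcd(33, 5) = 1, we get a unique residue mod 165.
    Write x = 24 + 33·t and substitute into x ≡ 4 (mod 5): 33·t ≡ 4 − 24 = -20 (mod 5).
    Reduce coefficients mod 5: 3·t ≡ 0 (mod 5).
    The inverse of 3 mod 5 is 2 (since 3·2 = 6 = 1·5 + 1), so t ≡ 2·0 = 0 ≡ 0 (mod 5).
    Then x = 24 + 33·0 = 24, valid modulo lcm(33, 5) = 165: x ≡ 24 (mod 165).
Verify: 24 mod 3 = 0 ✓, 24 mod 11 = 2 ✓, 24 mod 5 = 4 ✓.

x ≡ 24 (mod 165).


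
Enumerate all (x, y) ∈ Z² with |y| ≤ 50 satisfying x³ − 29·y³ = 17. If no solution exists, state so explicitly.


The equation is x³ - 29y³ = 17. For fixed y, x³ = 29·y³ + 17, so a solution requires the RHS to be a perfect cube.
Strategy: iterate y from -50 to 50, compute RHS = 29·y³ + 17, and check whether it is a (positive or negative) perfect cube.
Check small values of y:
  y = 0: RHS = 17 is not a perfect cube.
  y = 1: RHS = 46 is not a perfect cube.
  y = -1: RHS = -12 is not a perfect cube.
  y = 2: RHS = 249 is not a perfect cube.
  y = -2: RHS = -215 is not a perfect cube.
  y = 3: RHS = 800 is not a perfect cube.
  y = -3: RHS = -766 is not a perfect cube.
Continuing the search up to |y| = 50 finds no solutions either.
No (x, y) in the scanned range satisfies the equation.

No integer solutions with |y| ≤ 50.


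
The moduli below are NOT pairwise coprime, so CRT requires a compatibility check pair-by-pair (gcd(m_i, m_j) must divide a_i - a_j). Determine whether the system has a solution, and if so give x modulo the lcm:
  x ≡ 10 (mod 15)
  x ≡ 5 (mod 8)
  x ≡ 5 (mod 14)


Moduli 15, 8, 14 are not pairwise coprime, so CRT works modulo lcm(m_i) when all pairwise compatibility conditions hold.
Pairwise compatibility: gcd(m_i, m_j) must divide a_i - a_j for every pair.
Merge one congruence at a time:
  Start: x ≡ 10 (mod 15).
  Combine with x ≡ 5 (mod 8): gcd(15, 8) = 1; 5 - 10 = -5, which IS divisible by 1, so compatible.
    Write x = 10 + 15·t and substitute into x ≡ 5 (mod 8): 15·t ≡ 5 − 10 = -5 (mod 8).
    Reduce coefficients mod 8: 7·t ≡ 3 (mod 8).
    The inverse of 7 mod 8 is 7 (since 7·7 = 49 = 6·8 + 1), so t ≡ 7·3 = 21 ≡ 5 (mod 8).
    Then x = 10 + 15·5 = 85, valid modulo lcm(15, 8) = 120: x ≡ 85 (mod 120).
  Combine with x ≡ 5 (mod 14): gcd(120, 14) = 2; 5 - 85 = -80, which IS divisible by 2, so compatible.
    Write x = 85 + 120·t and substitute into x ≡ 5 (mod 14): 120·t ≡ 5 − 85 = -80 (mod 14).
    Divide the congruence (and modulus) by g = 2: 60·t ≡ -40 (mod 7).
    Reduce coefficients mod 7: 4·t ≡ 2 (mod 7).
    The inverse of 4 mod 7 is 2 (since 4·2 = 8 = 1·7 + 1), so t ≡ 2·2 = 4 ≡ 4 (mod 7).
    Then x = 85 + 120·4 = 565, valid modulo lcm(120, 14) = 840: x ≡ 565 (mod 840).
Verify: 565 mod 15 = 10, 565 mod 8 = 5, 565 mod 14 = 5.

x ≡ 565 (mod 840).


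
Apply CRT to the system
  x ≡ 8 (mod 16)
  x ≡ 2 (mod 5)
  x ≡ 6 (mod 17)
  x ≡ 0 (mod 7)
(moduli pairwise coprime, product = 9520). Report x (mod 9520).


Product of moduli M = 16 · 5 · 17 · 7 = 9520.
Merge one congruence at a time:
  Start: x ≡ 8 (mod 16).
  Combine with x ≡ 2 (mod 5); new modulus lcm = 80.
    Write x = 8 + 16·t and substitute into x ≡ 2 (mod 5): 16·t ≡ 2 − 8 = -6 (mod 5).
    Reduce coefficients mod 5: 1·t ≡ 4 (mod 5).
    So t ≡ 4 (mod 5).
    Then x = 8 + 16·4 = 72, valid modulo lcm(16, 5) = 80: x ≡ 72 (mod 80).
  Combine with x ≡ 6 (mod 17); new modulus lcm = 1360.
    Write x = 72 + 80·t and substitute into x ≡ 6 (mod 17): 80·t ≡ 6 − 72 = -66 (mod 17).
    Reduce coefficients mod 17: 12·t ≡ 2 (mod 17).
    The inverse of 12 mod 17 is 10 (since 12·10 = 120 = 7·17 + 1), so t ≡ 10·2 = 20 ≡ 3 (mod 17).
    Then x = 72 + 80·3 = 312, valid modulo lcm(80, 17) = 1360: x ≡ 312 (mod 1360).
  Combine with x ≡ 0 (mod 7); new modulus lcm = 9520.
    Write x = 312 + 1360·t and substitute into x ≡ 0 (mod 7): 1360·t ≡ 0 − 312 = -312 (mod 7).
    Reduce coefficients mod 7: 2·t ≡ 3 (mod 7).
    The inverse of 2 mod 7 is 4 (since 2·4 = 8 = 1·7 + 1), so t ≡ 4·3 = 12 ≡ 5 (mod 7).
    Then x = 312 + 1360·5 = 7112, valid modulo lcm(1360, 7) = 9520: x ≡ 7112 (mod 9520).
Verify against each original: 7112 mod 16 = 8, 7112 mod 5 = 2, 7112 mod 17 = 6, 7112 mod 7 = 0.

x ≡ 7112 (mod 9520).


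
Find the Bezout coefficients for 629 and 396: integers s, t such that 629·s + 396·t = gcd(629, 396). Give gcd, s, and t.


Euclidean algorithm on (629, 396) — divide until remainder is 0:
  629 = 1 · 396 + 233
  396 = 1 · 233 + 163
  233 = 1 · 163 + 70
  163 = 2 · 70 + 23
  70 = 3 · 23 + 1
  23 = 23 · 1 + 0
gcd(629, 396) = 1.
Track Bezout coefficients alongside the remainders: start with r₀ = 629 = a·1 + b·0 (s = 1, t = 0) and r₁ = 396 = a·0 + b·1 (s = 0, t = 1); each new remainder r_{k+1} = r_{k-1} − q_k·r_k inherits s_{k+1} = s_{k-1} − q_k·s_k, t_{k+1} = t_{k-1} − q_k·t_k, so r_k = a·s_k + b·t_k at every step:
  q = 1: r = 233, s = 1 − 1·0 = 1, t = 0 − 1·1 = -1  (check: 629·1 + 396·(-1) = 233)
  q = 1: r = 163, s = 0 − 1·1 = -1, t = 1 − 1·(-1) = 2  (check: 629·(-1) + 396·2 = 163)
  q = 1: r = 70, s = 1 − 1·(-1) = 2, t = -1 − 1·2 = -3  (check: 629·2 + 396·(-3) = 70)
  q = 2: r = 23, s = -1 − 2·2 = -5, t = 2 − 2·(-3) = 8  (check: 629·(-5) + 396·8 = 23)
  q = 3: r = 1, s = 2 − 3·(-5) = 17, t = -3 − 3·8 = -27  (check: 629·17 + 396·(-27) = 1)
The row with r = 1 (the gcd) gives the Bezout coefficients s = 17, t = -27.
Result: 629 · (17) + 396 · (-27) = 1.

gcd(629, 396) = 1; s = 17, t = -27 (check: 629·17 + 396·(-27) = 1).


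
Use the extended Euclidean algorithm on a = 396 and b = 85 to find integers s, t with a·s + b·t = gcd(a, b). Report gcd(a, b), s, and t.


Euclidean algorithm on (396, 85) — divide until remainder is 0:
  396 = 4 · 85 + 56
  85 = 1 · 56 + 29
  56 = 1 · 29 + 27
  29 = 1 · 27 + 2
  27 = 13 · 2 + 1
  2 = 2 · 1 + 0
gcd(396, 85) = 1.
Track Bezout coefficients alongside the remainders: start with r₀ = 396 = a·1 + b·0 (s = 1, t = 0) and r₁ = 85 = a·0 + b·1 (s = 0, t = 1); each new remainder r_{k+1} = r_{k-1} − q_k·r_k inherits s_{k+1} = s_{k-1} − q_k·s_k, t_{k+1} = t_{k-1} − q_k·t_k, so r_k = a·s_k + b·t_k at every step:
  q = 4: r = 56, s = 1 − 4·0 = 1, t = 0 − 4·1 = -4  (check: 396·1 + 85·(-4) = 56)
  q = 1: r = 29, s = 0 − 1·1 = -1, t = 1 − 1·(-4) = 5  (check: 396·(-1) + 85·5 = 29)
  q = 1: r = 27, s = 1 − 1·(-1) = 2, t = -4 − 1·5 = -9  (check: 396·2 + 85·(-9) = 27)
  q = 1: r = 2, s = -1 − 1·2 = -3, t = 5 − 1·(-9) = 14  (check: 396·(-3) + 85·14 = 2)
  q = 13: r = 1, s = 2 − 13·(-3) = 41, t = -9 − 13·14 = -191  (check: 396·41 + 85·(-191) = 1)
The row with r = 1 (the gcd) gives the Bezout coefficients s = 41, t = -191.
Result: 396 · (41) + 85 · (-191) = 1.

gcd(396, 85) = 1; s = 41, t = -191 (check: 396·41 + 85·(-191) = 1).


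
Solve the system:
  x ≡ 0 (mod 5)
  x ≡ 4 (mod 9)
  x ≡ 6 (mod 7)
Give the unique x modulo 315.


Moduli 5, 9, 7 are pairwise coprime; by CRT there is a unique solution modulo M = 5 · 9 · 7 = 315.
Solve pairwise, accumulating the modulus:
  Start with x ≡ 0 (mod 5).
  Combine with x ≡ 4 (mod 9): since gcd(5, 9) = 1, we get a unique residue mod 45.
    Write x = 0 + 5·t and substitute into x ≡ 4 (mod 9): 5·t ≡ 4 − 0 = 4 (mod 9).
    The inverse of 5 mod 9 is 2 (since 5·2 = 10 = 1·9 + 1), so t ≡ 2·4 = 8 ≡ 8 (mod 9).
    Then x = 0 + 5·8 = 40, valid modulo lcm(5, 9) = 45: x ≡ 40 (mod 45).
  Combine with x ≡ 6 (mod 7): since gcd(45, 7) = 1, we get a unique residue mod 315.
    Write x = 40 + 45·t and substitute into x ≡ 6 (mod 7): 45·t ≡ 6 − 40 = -34 (mod 7).
    Reduce coefficients mod 7: 3·t ≡ 1 (mod 7).
    The inverse of 3 mod 7 is 5 (since 3·5 = 15 = 2·7 + 1), so t ≡ 5·1 = 5 ≡ 5 (mod 7).
    Then x = 40 + 45·5 = 265, valid modulo lcm(45, 7) = 315: x ≡ 265 (mod 315).
Verify: 265 mod 5 = 0 ✓, 265 mod 9 = 4 ✓, 265 mod 7 = 6 ✓.

x ≡ 265 (mod 315).


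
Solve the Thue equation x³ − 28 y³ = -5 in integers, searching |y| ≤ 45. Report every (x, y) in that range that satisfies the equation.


The equation is x³ - 28y³ = -5. For fixed y, x³ = 28·y³ − 5, so a solution requires the RHS to be a perfect cube.
Strategy: iterate y from -45 to 45, compute RHS = 28·y³ − 5, and check whether it is a (positive or negative) perfect cube.
Check small values of y:
  y = 0: RHS = -5 is not a perfect cube.
  y = 1: RHS = 23 is not a perfect cube.
  y = -1: RHS = -33 is not a perfect cube.
  y = 2: RHS = 219 is not a perfect cube.
  y = -2: RHS = -229 is not a perfect cube.
  y = 3: RHS = 751 is not a perfect cube.
  y = -3: RHS = -761 is not a perfect cube.
Continuing the search up to |y| = 45 finds no solutions either.
No (x, y) in the scanned range satisfies the equation.

No integer solutions with |y| ≤ 45.


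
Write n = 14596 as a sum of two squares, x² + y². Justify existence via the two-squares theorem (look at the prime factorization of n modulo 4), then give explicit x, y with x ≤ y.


Step 1: Factor n = 14596 = 2^2 · 41 · 89.
Step 2: Check the mod-4 condition on each prime factor: 2 = 2 (special); 41 ≡ 1 (mod 4), exponent 1; 89 ≡ 1 (mod 4), exponent 1.
All primes ≡ 3 (mod 4) appear to even exponent (or don't appear), so by the two-squares theorem n IS expressible as a sum of two squares.
Step 3: Build a representation. Group n = k² · m with k = 2 and m = 41 · 89 = 3649 (a product of primes ≡ 1 (mod 4)); a representation of m scales to one of n via (k·x)² + (k·y)² = k²(x² + y²). Each prime p ≡ 1 (mod 4) is itself a sum of two squares; find a² by testing p − a² for a perfect square:
  41: 41 − 1² = 40, 41 − 2² = 37, 41 − 3² = 32, 41 − 4² = 25 = 5² ⇒ 41 = 4² + 5².
  89: 89 − 1² = 88, 89 − 2² = 85, 89 − 3² = 80, 89 − 4² = 73, 89 − 5² = 64 = 8² ⇒ 89 = 5² + 8².
  Combine using the Brahmagupta–Fibonacci identity (a² + b²)(c² + d²) = (ac − bd)² + (ad + bc)² = (ac + bd)² + (ad − bc)²:
  41 · 89 = 3649: from (4² + 5²)(5² + 8²), take (4·5 − 5·8, 4·8 + 5·5) = (20 − 40, 32 + 25) = (-20, 57); dropping signs (only squares matter) gives (20, 57); check 20² + 57² = 400 + 3249 = 3649 ✓.
  Scale by k = 2: (2·20, 2·57) = (40, 114).
Step 4: Order so x ≤ y and verify: 40² + 114² = 1600 + 12996 = 14596 = n. ✓

n = 14596 = 40² + 114² (one valid representation with x ≤ y).


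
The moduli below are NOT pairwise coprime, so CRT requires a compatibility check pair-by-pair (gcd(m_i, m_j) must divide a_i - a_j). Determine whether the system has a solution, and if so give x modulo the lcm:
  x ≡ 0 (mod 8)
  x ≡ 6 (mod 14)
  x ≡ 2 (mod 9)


Moduli 8, 14, 9 are not pairwise coprime, so CRT works modulo lcm(m_i) when all pairwise compatibility conditions hold.
Pairwise compatibility: gcd(m_i, m_j) must divide a_i - a_j for every pair.
Merge one congruence at a time:
  Start: x ≡ 0 (mod 8).
  Combine with x ≡ 6 (mod 14): gcd(8, 14) = 2; 6 - 0 = 6, which IS divisible by 2, so compatible.
    Write x = 0 + 8·t and substitute into x ≡ 6 (mod 14): 8·t ≡ 6 − 0 = 6 (mod 14).
    Divide the congruence (and modulus) by g = 2: 4·t ≡ 3 (mod 7).
    The inverse of 4 mod 7 is 2 (since 4·2 = 8 = 1·7 + 1), so t ≡ 2·3 = 6 ≡ 6 (mod 7).
    Then x = 0 + 8·6 = 48, valid modulo lcm(8, 14) = 56: x ≡ 48 (mod 56).
  Combine with x ≡ 2 (mod 9): gcd(56, 9) = 1; 2 - 48 = -46, which IS divisible by 1, so compatible.
    Write x = 48 + 56·t and substitute into x ≡ 2 (mod 9): 56·t ≡ 2 − 48 = -46 (mod 9).
    Reduce coefficients mod 9: 2·t ≡ 8 (mod 9).
    The inverse of 2 mod 9 is 5 (since 2·5 = 10 = 1·9 + 1), so t ≡ 5·8 = 40 ≡ 4 (mod 9).
    Then x = 48 + 56·4 = 272, valid modulo lcm(56, 9) = 504: x ≡ 272 (mod 504).
Verify: 272 mod 8 = 0, 272 mod 14 = 6, 272 mod 9 = 2.

x ≡ 272 (mod 504).


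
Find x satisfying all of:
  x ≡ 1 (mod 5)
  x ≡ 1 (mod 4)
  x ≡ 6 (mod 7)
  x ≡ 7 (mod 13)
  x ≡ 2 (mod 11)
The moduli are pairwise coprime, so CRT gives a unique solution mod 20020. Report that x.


Product of moduli M = 5 · 4 · 7 · 13 · 11 = 20020.
Merge one congruence at a time:
  Start: x ≡ 1 (mod 5).
  Combine with x ≡ 1 (mod 4); new modulus lcm = 20.
    Write x = 1 + 5·t and substitute into x ≡ 1 (mod 4): 5·t ≡ 1 − 1 = 0 (mod 4).
    Reduce coefficients mod 4: 1·t ≡ 0 (mod 4).
    So t ≡ 0 (mod 4).
    Then x = 1 + 5·0 = 1, valid modulo lcm(5, 4) = 20: x ≡ 1 (mod 20).
  Combine with x ≡ 6 (mod 7); new modulus lcm = 140.
    Write x = 1 + 20·t and substitute into x ≡ 6 (mod 7): 20·t ≡ 6 − 1 = 5 (mod 7).
    Reduce coefficients mod 7: 6·t ≡ 5 (mod 7).
    The inverse of 6 mod 7 is 6 (since 6·6 = 36 = 5·7 + 1), so t ≡ 6·5 = 30 ≡ 2 (mod 7).
    Then x = 1 + 20·2 = 41, valid modulo lcm(20, 7) = 140: x ≡ 41 (mod 140).
  Combine with x ≡ 7 (mod 13); new modulus lcm = 1820.
    Write x = 41 + 140·t and substitute into x ≡ 7 (mod 13): 140·t ≡ 7 − 41 = -34 (mod 13).
    Reduce coefficients mod 13: 10·t ≡ 5 (mod 13).
    The inverse of 10 mod 13 is 4 (since 10·4 = 40 = 3·13 + 1), so t ≡ 4·5 = 20 ≡ 7 (mod 13).
    Then x = 41 + 140·7 = 1021, valid modulo lcm(140, 13) = 1820: x ≡ 1021 (mod 1820).
  Combine with x ≡ 2 (mod 11); new modulus lcm = 20020.
    Write x = 1021 + 1820·t and substitute into x ≡ 2 (mod 11): 1820·t ≡ 2 − 1021 = -1019 (mod 11).
    Reduce coefficients mod 11: 5·t ≡ 4 (mod 11).
    The inverse of 5 mod 11 is 9 (since 5·9 = 45 = 4·11 + 1), so t ≡ 9·4 = 36 ≡ 3 (mod 11).
    Then x = 1021 + 1820·3 = 6481, valid modulo lcm(1820, 11) = 20020: x ≡ 6481 (mod 20020).
Verify against each original: 6481 mod 5 = 1, 6481 mod 4 = 1, 6481 mod 7 = 6, 6481 mod 13 = 7, 6481 mod 11 = 2.

x ≡ 6481 (mod 20020).
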